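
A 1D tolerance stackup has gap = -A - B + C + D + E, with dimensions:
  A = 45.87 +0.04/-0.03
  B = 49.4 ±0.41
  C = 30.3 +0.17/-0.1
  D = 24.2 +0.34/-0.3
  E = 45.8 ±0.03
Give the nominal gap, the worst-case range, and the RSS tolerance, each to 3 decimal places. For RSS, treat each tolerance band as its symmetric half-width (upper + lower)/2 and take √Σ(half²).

Stack each dimension's contribution:
  -A: nom -45.870 → Σnom=-45.870; wc +0.030/-0.040 → slack +0.030/-0.040; half-tol=0.035, Σhalf²=0.001225
  -B: nom -49.400 → Σnom=-95.270; wc +0.410/-0.410 → slack +0.440/-0.450; half-tol=0.410, Σhalf²=0.169325
  +C: nom +30.300 → Σnom=-64.970; wc +0.170/-0.100 → slack +0.610/-0.550; half-tol=0.135, Σhalf²=0.187550
  +D: nom +24.200 → Σnom=-40.770; wc +0.340/-0.300 → slack +0.950/-0.850; half-tol=0.320, Σhalf²=0.289950
  +E: nom +45.800 → Σnom=5.030; wc +0.030/-0.030 → slack +0.980/-0.880; half-tol=0.030, Σhalf²=0.290850
Nominal = 5.030. Worst-case = [5.030 - 0.880, 5.030 + 0.980] = [4.150, 6.010]. RSS = √0.290850 = 0.539.

nominal=5.030 wc=[4.150,6.010] rss=0.539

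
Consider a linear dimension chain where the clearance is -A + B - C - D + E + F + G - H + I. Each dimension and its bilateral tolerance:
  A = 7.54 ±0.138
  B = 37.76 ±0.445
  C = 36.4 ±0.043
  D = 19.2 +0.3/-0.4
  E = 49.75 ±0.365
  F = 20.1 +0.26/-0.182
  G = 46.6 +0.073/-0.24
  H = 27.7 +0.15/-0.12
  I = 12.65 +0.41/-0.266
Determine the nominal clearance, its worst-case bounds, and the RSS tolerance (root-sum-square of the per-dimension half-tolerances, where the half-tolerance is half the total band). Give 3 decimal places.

nominal=76.020 wc=[73.891,78.274] rss=0.825

Stack each dimension's contribution:
  -A: nom -7.540 → Σnom=-7.540; wc +0.138/-0.138 → slack +0.138/-0.138; half-tol=0.138, Σhalf²=0.019044
  +B: nom +37.760 → Σnom=30.220; wc +0.445/-0.445 → slack +0.583/-0.583; half-tol=0.445, Σhalf²=0.217069
  -C: nom -36.400 → Σnom=-6.180; wc +0.043/-0.043 → slack +0.626/-0.626; half-tol=0.043, Σhalf²=0.218918
  -D: nom -19.200 → Σnom=-25.380; wc +0.400/-0.300 → slack +1.026/-0.926; half-tol=0.350, Σhalf²=0.341418
  +E: nom +49.750 → Σnom=24.370; wc +0.365/-0.365 → slack +1.391/-1.291; half-tol=0.365, Σhalf²=0.474643
  +F: nom +20.100 → Σnom=44.470; wc +0.260/-0.182 → slack +1.651/-1.473; half-tol=0.221, Σhalf²=0.523484
  +G: nom +46.600 → Σnom=91.070; wc +0.073/-0.240 → slack +1.724/-1.713; half-tol=0.157, Σhalf²=0.547976
  -H: nom -27.700 → Σnom=63.370; wc +0.120/-0.150 → slack +1.844/-1.863; half-tol=0.135, Σhalf²=0.566201
  +I: nom +12.650 → Σnom=76.020; wc +0.410/-0.266 → slack +2.254/-2.129; half-tol=0.338, Σhalf²=0.680445
Nominal = 76.020. Worst-case = [76.020 - 2.129, 76.020 + 2.254] = [73.891, 78.274]. RSS = √0.680445 = 0.825.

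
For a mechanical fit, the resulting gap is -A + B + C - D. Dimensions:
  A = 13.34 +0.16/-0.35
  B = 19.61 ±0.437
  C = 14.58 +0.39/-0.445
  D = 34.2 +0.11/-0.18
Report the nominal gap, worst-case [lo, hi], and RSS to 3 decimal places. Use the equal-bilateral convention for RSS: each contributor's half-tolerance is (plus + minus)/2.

nominal=-13.350 wc=[-14.502,-11.993] rss=0.672

Stack each dimension's contribution:
  -A: nom -13.340 → Σnom=-13.340; wc +0.350/-0.160 → slack +0.350/-0.160; half-tol=0.255, Σhalf²=0.065025
  +B: nom +19.610 → Σnom=6.270; wc +0.437/-0.437 → slack +0.787/-0.597; half-tol=0.437, Σhalf²=0.255994
  +C: nom +14.580 → Σnom=20.850; wc +0.390/-0.445 → slack +1.177/-1.042; half-tol=0.417, Σhalf²=0.430300
  -D: nom -34.200 → Σnom=-13.350; wc +0.180/-0.110 → slack +1.357/-1.152; half-tol=0.145, Σhalf²=0.451325
Nominal = -13.350. Worst-case = [-13.350 - 1.152, -13.350 + 1.357] = [-14.502, -11.993]. RSS = √0.451325 = 0.672.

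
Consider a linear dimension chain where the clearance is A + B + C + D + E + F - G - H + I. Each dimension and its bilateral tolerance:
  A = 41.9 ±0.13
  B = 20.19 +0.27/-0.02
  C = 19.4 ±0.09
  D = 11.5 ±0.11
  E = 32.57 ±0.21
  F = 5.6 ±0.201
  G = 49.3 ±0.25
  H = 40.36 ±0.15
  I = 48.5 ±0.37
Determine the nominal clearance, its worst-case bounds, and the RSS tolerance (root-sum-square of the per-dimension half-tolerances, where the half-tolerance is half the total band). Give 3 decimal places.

nominal=90.000 wc=[88.469,91.781] rss=0.604

Stack each dimension's contribution:
  +A: nom +41.900 → Σnom=41.900; wc +0.130/-0.130 → slack +0.130/-0.130; half-tol=0.130, Σhalf²=0.016900
  +B: nom +20.190 → Σnom=62.090; wc +0.270/-0.020 → slack +0.400/-0.150; half-tol=0.145, Σhalf²=0.037925
  +C: nom +19.400 → Σnom=81.490; wc +0.090/-0.090 → slack +0.490/-0.240; half-tol=0.090, Σhalf²=0.046025
  +D: nom +11.500 → Σnom=92.990; wc +0.110/-0.110 → slack +0.600/-0.350; half-tol=0.110, Σhalf²=0.058125
  +E: nom +32.570 → Σnom=125.560; wc +0.210/-0.210 → slack +0.810/-0.560; half-tol=0.210, Σhalf²=0.102225
  +F: nom +5.600 → Σnom=131.160; wc +0.201/-0.201 → slack +1.011/-0.761; half-tol=0.201, Σhalf²=0.142626
  -G: nom -49.300 → Σnom=81.860; wc +0.250/-0.250 → slack +1.261/-1.011; half-tol=0.250, Σhalf²=0.205126
  -H: nom -40.360 → Σnom=41.500; wc +0.150/-0.150 → slack +1.411/-1.161; half-tol=0.150, Σhalf²=0.227626
  +I: nom +48.500 → Σnom=90.000; wc +0.370/-0.370 → slack +1.781/-1.531; half-tol=0.370, Σhalf²=0.364526
Nominal = 90.000. Worst-case = [90.000 - 1.531, 90.000 + 1.781] = [88.469, 91.781]. RSS = √0.364526 = 0.604.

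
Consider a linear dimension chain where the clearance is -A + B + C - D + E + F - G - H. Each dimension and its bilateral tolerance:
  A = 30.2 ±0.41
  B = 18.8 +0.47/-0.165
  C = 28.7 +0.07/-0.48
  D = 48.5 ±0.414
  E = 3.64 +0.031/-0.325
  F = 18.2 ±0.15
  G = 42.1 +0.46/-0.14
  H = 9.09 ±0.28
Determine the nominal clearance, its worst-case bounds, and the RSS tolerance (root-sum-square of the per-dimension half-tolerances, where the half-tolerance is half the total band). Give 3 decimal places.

nominal=-60.550 wc=[-63.234,-58.585] rss=0.859

Stack each dimension's contribution:
  -A: nom -30.200 → Σnom=-30.200; wc +0.410/-0.410 → slack +0.410/-0.410; half-tol=0.410, Σhalf²=0.168100
  +B: nom +18.800 → Σnom=-11.400; wc +0.470/-0.165 → slack +0.880/-0.575; half-tol=0.318, Σhalf²=0.268906
  +C: nom +28.700 → Σnom=17.300; wc +0.070/-0.480 → slack +0.950/-1.055; half-tol=0.275, Σhalf²=0.344531
  -D: nom -48.500 → Σnom=-31.200; wc +0.414/-0.414 → slack +1.364/-1.469; half-tol=0.414, Σhalf²=0.515927
  +E: nom +3.640 → Σnom=-27.560; wc +0.031/-0.325 → slack +1.395/-1.794; half-tol=0.178, Σhalf²=0.547611
  +F: nom +18.200 → Σnom=-9.360; wc +0.150/-0.150 → slack +1.545/-1.944; half-tol=0.150, Σhalf²=0.570111
  -G: nom -42.100 → Σnom=-51.460; wc +0.140/-0.460 → slack +1.685/-2.404; half-tol=0.300, Σhalf²=0.660111
  -H: nom -9.090 → Σnom=-60.550; wc +0.280/-0.280 → slack +1.965/-2.684; half-tol=0.280, Σhalf²=0.738511
Nominal = -60.550. Worst-case = [-60.550 - 2.684, -60.550 + 1.965] = [-63.234, -58.585]. RSS = √0.738511 = 0.859.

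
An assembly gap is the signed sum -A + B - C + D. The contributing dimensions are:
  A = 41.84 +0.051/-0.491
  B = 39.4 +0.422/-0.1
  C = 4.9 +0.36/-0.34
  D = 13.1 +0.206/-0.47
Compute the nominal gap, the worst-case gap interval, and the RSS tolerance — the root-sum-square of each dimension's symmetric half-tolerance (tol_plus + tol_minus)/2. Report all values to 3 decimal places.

Stack each dimension's contribution:
  -A: nom -41.840 → Σnom=-41.840; wc +0.491/-0.051 → slack +0.491/-0.051; half-tol=0.271, Σhalf²=0.073441
  +B: nom +39.400 → Σnom=-2.440; wc +0.422/-0.100 → slack +0.913/-0.151; half-tol=0.261, Σhalf²=0.141562
  -C: nom -4.900 → Σnom=-7.340; wc +0.340/-0.360 → slack +1.253/-0.511; half-tol=0.350, Σhalf²=0.264062
  +D: nom +13.100 → Σnom=5.760; wc +0.206/-0.470 → slack +1.459/-0.981; half-tol=0.338, Σhalf²=0.378306
Nominal = 5.760. Worst-case = [5.760 - 0.981, 5.760 + 1.459] = [4.779, 7.219]. RSS = √0.378306 = 0.615.

nominal=5.760 wc=[4.779,7.219] rss=0.615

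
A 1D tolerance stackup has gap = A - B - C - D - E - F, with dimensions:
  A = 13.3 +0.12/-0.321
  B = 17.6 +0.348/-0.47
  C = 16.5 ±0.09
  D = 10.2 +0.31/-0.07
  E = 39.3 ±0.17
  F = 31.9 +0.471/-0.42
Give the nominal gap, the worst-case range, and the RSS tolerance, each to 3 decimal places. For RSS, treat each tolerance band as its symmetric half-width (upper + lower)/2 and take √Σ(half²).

Stack each dimension's contribution:
  +A: nom +13.300 → Σnom=13.300; wc +0.120/-0.321 → slack +0.120/-0.321; half-tol=0.221, Σhalf²=0.048620
  -B: nom -17.600 → Σnom=-4.300; wc +0.470/-0.348 → slack +0.590/-0.669; half-tol=0.409, Σhalf²=0.215901
  -C: nom -16.500 → Σnom=-20.800; wc +0.090/-0.090 → slack +0.680/-0.759; half-tol=0.090, Σhalf²=0.224001
  -D: nom -10.200 → Σnom=-31.000; wc +0.070/-0.310 → slack +0.750/-1.069; half-tol=0.190, Σhalf²=0.260101
  -E: nom -39.300 → Σnom=-70.300; wc +0.170/-0.170 → slack +0.920/-1.239; half-tol=0.170, Σhalf²=0.289001
  -F: nom -31.900 → Σnom=-102.200; wc +0.420/-0.471 → slack +1.340/-1.710; half-tol=0.446, Σhalf²=0.487472
Nominal = -102.200. Worst-case = [-102.200 - 1.710, -102.200 + 1.340] = [-103.910, -100.860]. RSS = √0.487472 = 0.698.

nominal=-102.200 wc=[-103.910,-100.860] rss=0.698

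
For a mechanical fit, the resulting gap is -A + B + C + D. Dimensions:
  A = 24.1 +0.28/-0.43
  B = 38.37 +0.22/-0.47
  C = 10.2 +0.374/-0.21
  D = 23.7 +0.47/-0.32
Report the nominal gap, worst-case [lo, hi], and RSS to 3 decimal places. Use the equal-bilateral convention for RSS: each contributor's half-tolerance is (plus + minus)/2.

Stack each dimension's contribution:
  -A: nom -24.100 → Σnom=-24.100; wc +0.430/-0.280 → slack +0.430/-0.280; half-tol=0.355, Σhalf²=0.126025
  +B: nom +38.370 → Σnom=14.270; wc +0.220/-0.470 → slack +0.650/-0.750; half-tol=0.345, Σhalf²=0.245050
  +C: nom +10.200 → Σnom=24.470; wc +0.374/-0.210 → slack +1.024/-0.960; half-tol=0.292, Σhalf²=0.330314
  +D: nom +23.700 → Σnom=48.170; wc +0.470/-0.320 → slack +1.494/-1.280; half-tol=0.395, Σhalf²=0.486339
Nominal = 48.170. Worst-case = [48.170 - 1.280, 48.170 + 1.494] = [46.890, 49.664]. RSS = √0.486339 = 0.697.

nominal=48.170 wc=[46.890,49.664] rss=0.697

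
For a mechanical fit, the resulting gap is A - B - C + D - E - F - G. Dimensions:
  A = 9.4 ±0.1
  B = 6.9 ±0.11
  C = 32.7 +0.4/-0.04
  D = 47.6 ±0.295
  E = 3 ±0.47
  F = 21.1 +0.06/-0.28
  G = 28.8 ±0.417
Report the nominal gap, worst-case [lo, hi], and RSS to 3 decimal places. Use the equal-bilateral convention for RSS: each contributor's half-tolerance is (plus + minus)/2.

Stack each dimension's contribution:
  +A: nom +9.400 → Σnom=9.400; wc +0.100/-0.100 → slack +0.100/-0.100; half-tol=0.100, Σhalf²=0.010000
  -B: nom -6.900 → Σnom=2.500; wc +0.110/-0.110 → slack +0.210/-0.210; half-tol=0.110, Σhalf²=0.022100
  -C: nom -32.700 → Σnom=-30.200; wc +0.040/-0.400 → slack +0.250/-0.610; half-tol=0.220, Σhalf²=0.070500
  +D: nom +47.600 → Σnom=17.400; wc +0.295/-0.295 → slack +0.545/-0.905; half-tol=0.295, Σhalf²=0.157525
  -E: nom -3.000 → Σnom=14.400; wc +0.470/-0.470 → slack +1.015/-1.375; half-tol=0.470, Σhalf²=0.378425
  -F: nom -21.100 → Σnom=-6.700; wc +0.280/-0.060 → slack +1.295/-1.435; half-tol=0.170, Σhalf²=0.407325
  -G: nom -28.800 → Σnom=-35.500; wc +0.417/-0.417 → slack +1.712/-1.852; half-tol=0.417, Σhalf²=0.581214
Nominal = -35.500. Worst-case = [-35.500 - 1.852, -35.500 + 1.712] = [-37.352, -33.788]. RSS = √0.581214 = 0.762.

nominal=-35.500 wc=[-37.352,-33.788] rss=0.762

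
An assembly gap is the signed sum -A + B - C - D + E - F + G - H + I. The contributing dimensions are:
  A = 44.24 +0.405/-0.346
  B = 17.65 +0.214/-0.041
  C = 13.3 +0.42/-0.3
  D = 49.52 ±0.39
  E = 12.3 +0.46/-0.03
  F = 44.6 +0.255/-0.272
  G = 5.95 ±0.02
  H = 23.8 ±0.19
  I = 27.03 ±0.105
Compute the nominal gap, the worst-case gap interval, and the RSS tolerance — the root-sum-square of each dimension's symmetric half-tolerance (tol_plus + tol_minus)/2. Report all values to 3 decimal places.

nominal=-112.530 wc=[-114.386,-110.233] rss=0.785

Stack each dimension's contribution:
  -A: nom -44.240 → Σnom=-44.240; wc +0.346/-0.405 → slack +0.346/-0.405; half-tol=0.376, Σhalf²=0.141000
  +B: nom +17.650 → Σnom=-26.590; wc +0.214/-0.041 → slack +0.560/-0.446; half-tol=0.128, Σhalf²=0.157256
  -C: nom -13.300 → Σnom=-39.890; wc +0.300/-0.420 → slack +0.860/-0.866; half-tol=0.360, Σhalf²=0.286856
  -D: nom -49.520 → Σnom=-89.410; wc +0.390/-0.390 → slack +1.250/-1.256; half-tol=0.390, Σhalf²=0.438956
  +E: nom +12.300 → Σnom=-77.110; wc +0.460/-0.030 → slack +1.710/-1.286; half-tol=0.245, Σhalf²=0.498981
  -F: nom -44.600 → Σnom=-121.710; wc +0.272/-0.255 → slack +1.982/-1.541; half-tol=0.264, Σhalf²=0.568414
  +G: nom +5.950 → Σnom=-115.760; wc +0.020/-0.020 → slack +2.002/-1.561; half-tol=0.020, Σhalf²=0.568814
  -H: nom -23.800 → Σnom=-139.560; wc +0.190/-0.190 → slack +2.192/-1.751; half-tol=0.190, Σhalf²=0.604914
  +I: nom +27.030 → Σnom=-112.530; wc +0.105/-0.105 → slack +2.297/-1.856; half-tol=0.105, Σhalf²=0.615939
Nominal = -112.530. Worst-case = [-112.530 - 1.856, -112.530 + 2.297] = [-114.386, -110.233]. RSS = √0.615939 = 0.785.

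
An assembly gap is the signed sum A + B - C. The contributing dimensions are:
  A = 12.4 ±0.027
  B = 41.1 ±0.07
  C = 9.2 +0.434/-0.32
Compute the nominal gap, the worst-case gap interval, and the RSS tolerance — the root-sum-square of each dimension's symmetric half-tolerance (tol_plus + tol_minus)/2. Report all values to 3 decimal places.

nominal=44.300 wc=[43.769,44.717] rss=0.384

Stack each dimension's contribution:
  +A: nom +12.400 → Σnom=12.400; wc +0.027/-0.027 → slack +0.027/-0.027; half-tol=0.027, Σhalf²=0.000729
  +B: nom +41.100 → Σnom=53.500; wc +0.070/-0.070 → slack +0.097/-0.097; half-tol=0.070, Σhalf²=0.005629
  -C: nom -9.200 → Σnom=44.300; wc +0.320/-0.434 → slack +0.417/-0.531; half-tol=0.377, Σhalf²=0.147758
Nominal = 44.300. Worst-case = [44.300 - 0.531, 44.300 + 0.417] = [43.769, 44.717]. RSS = √0.147758 = 0.384.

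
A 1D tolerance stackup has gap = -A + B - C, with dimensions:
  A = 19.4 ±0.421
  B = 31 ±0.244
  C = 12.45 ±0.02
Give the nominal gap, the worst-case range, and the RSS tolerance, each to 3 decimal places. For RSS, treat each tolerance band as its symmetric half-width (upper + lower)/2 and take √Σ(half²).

Stack each dimension's contribution:
  -A: nom -19.400 → Σnom=-19.400; wc +0.421/-0.421 → slack +0.421/-0.421; half-tol=0.421, Σhalf²=0.177241
  +B: nom +31.000 → Σnom=11.600; wc +0.244/-0.244 → slack +0.665/-0.665; half-tol=0.244, Σhalf²=0.236777
  -C: nom -12.450 → Σnom=-0.850; wc +0.020/-0.020 → slack +0.685/-0.685; half-tol=0.020, Σhalf²=0.237177
Nominal = -0.850. Worst-case = [-0.850 - 0.685, -0.850 + 0.685] = [-1.535, -0.165]. RSS = √0.237177 = 0.487.

nominal=-0.850 wc=[-1.535,-0.165] rss=0.487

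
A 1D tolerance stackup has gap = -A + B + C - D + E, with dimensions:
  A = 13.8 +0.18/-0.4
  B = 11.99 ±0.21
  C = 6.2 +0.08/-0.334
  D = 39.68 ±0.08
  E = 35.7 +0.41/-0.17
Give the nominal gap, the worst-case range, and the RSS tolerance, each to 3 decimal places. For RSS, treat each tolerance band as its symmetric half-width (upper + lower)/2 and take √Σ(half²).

nominal=0.410 wc=[-0.564,1.590] rss=0.511

Stack each dimension's contribution:
  -A: nom -13.800 → Σnom=-13.800; wc +0.400/-0.180 → slack +0.400/-0.180; half-tol=0.290, Σhalf²=0.084100
  +B: nom +11.990 → Σnom=-1.810; wc +0.210/-0.210 → slack +0.610/-0.390; half-tol=0.210, Σhalf²=0.128200
  +C: nom +6.200 → Σnom=4.390; wc +0.080/-0.334 → slack +0.690/-0.724; half-tol=0.207, Σhalf²=0.171049
  -D: nom -39.680 → Σnom=-35.290; wc +0.080/-0.080 → slack +0.770/-0.804; half-tol=0.080, Σhalf²=0.177449
  +E: nom +35.700 → Σnom=0.410; wc +0.410/-0.170 → slack +1.180/-0.974; half-tol=0.290, Σhalf²=0.261549
Nominal = 0.410. Worst-case = [0.410 - 0.974, 0.410 + 1.180] = [-0.564, 1.590]. RSS = √0.261549 = 0.511.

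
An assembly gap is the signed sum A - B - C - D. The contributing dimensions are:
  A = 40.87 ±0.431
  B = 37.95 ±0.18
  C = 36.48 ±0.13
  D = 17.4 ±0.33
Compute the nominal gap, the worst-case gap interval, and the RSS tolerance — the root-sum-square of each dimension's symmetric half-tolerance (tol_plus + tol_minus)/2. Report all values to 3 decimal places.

Stack each dimension's contribution:
  +A: nom +40.870 → Σnom=40.870; wc +0.431/-0.431 → slack +0.431/-0.431; half-tol=0.431, Σhalf²=0.185761
  -B: nom -37.950 → Σnom=2.920; wc +0.180/-0.180 → slack +0.611/-0.611; half-tol=0.180, Σhalf²=0.218161
  -C: nom -36.480 → Σnom=-33.560; wc +0.130/-0.130 → slack +0.741/-0.741; half-tol=0.130, Σhalf²=0.235061
  -D: nom -17.400 → Σnom=-50.960; wc +0.330/-0.330 → slack +1.071/-1.071; half-tol=0.330, Σhalf²=0.343961
Nominal = -50.960. Worst-case = [-50.960 - 1.071, -50.960 + 1.071] = [-52.031, -49.889]. RSS = √0.343961 = 0.586.

nominal=-50.960 wc=[-52.031,-49.889] rss=0.586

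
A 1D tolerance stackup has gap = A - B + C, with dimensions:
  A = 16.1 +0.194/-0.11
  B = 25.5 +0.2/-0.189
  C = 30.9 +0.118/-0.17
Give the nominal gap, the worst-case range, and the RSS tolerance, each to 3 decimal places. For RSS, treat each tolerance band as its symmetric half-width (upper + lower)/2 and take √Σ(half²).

Stack each dimension's contribution:
  +A: nom +16.100 → Σnom=16.100; wc +0.194/-0.110 → slack +0.194/-0.110; half-tol=0.152, Σhalf²=0.023104
  -B: nom -25.500 → Σnom=-9.400; wc +0.189/-0.200 → slack +0.383/-0.310; half-tol=0.195, Σhalf²=0.060934
  +C: nom +30.900 → Σnom=21.500; wc +0.118/-0.170 → slack +0.501/-0.480; half-tol=0.144, Σhalf²=0.081670
Nominal = 21.500. Worst-case = [21.500 - 0.480, 21.500 + 0.501] = [21.020, 22.001]. RSS = √0.081670 = 0.286.

nominal=21.500 wc=[21.020,22.001] rss=0.286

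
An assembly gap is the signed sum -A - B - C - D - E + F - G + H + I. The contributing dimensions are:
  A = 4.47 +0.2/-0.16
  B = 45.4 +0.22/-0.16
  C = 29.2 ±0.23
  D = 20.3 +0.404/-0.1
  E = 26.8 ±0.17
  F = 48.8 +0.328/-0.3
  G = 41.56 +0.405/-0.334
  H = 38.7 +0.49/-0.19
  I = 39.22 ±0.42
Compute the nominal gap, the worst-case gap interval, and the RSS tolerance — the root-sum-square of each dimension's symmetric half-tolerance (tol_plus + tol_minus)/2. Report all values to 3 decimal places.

nominal=-41.010 wc=[-43.549,-38.618] rss=0.861

Stack each dimension's contribution:
  -A: nom -4.470 → Σnom=-4.470; wc +0.160/-0.200 → slack +0.160/-0.200; half-tol=0.180, Σhalf²=0.032400
  -B: nom -45.400 → Σnom=-49.870; wc +0.160/-0.220 → slack +0.320/-0.420; half-tol=0.190, Σhalf²=0.068500
  -C: nom -29.200 → Σnom=-79.070; wc +0.230/-0.230 → slack +0.550/-0.650; half-tol=0.230, Σhalf²=0.121400
  -D: nom -20.300 → Σnom=-99.370; wc +0.100/-0.404 → slack +0.650/-1.054; half-tol=0.252, Σhalf²=0.184904
  -E: nom -26.800 → Σnom=-126.170; wc +0.170/-0.170 → slack +0.820/-1.224; half-tol=0.170, Σhalf²=0.213804
  +F: nom +48.800 → Σnom=-77.370; wc +0.328/-0.300 → slack +1.148/-1.524; half-tol=0.314, Σhalf²=0.312400
  -G: nom -41.560 → Σnom=-118.930; wc +0.334/-0.405 → slack +1.482/-1.929; half-tol=0.370, Σhalf²=0.448930
  +H: nom +38.700 → Σnom=-80.230; wc +0.490/-0.190 → slack +1.972/-2.119; half-tol=0.340, Σhalf²=0.564530
  +I: nom +39.220 → Σnom=-41.010; wc +0.420/-0.420 → slack +2.392/-2.539; half-tol=0.420, Σhalf²=0.740930
Nominal = -41.010. Worst-case = [-41.010 - 2.539, -41.010 + 2.392] = [-43.549, -38.618]. RSS = √0.740930 = 0.861.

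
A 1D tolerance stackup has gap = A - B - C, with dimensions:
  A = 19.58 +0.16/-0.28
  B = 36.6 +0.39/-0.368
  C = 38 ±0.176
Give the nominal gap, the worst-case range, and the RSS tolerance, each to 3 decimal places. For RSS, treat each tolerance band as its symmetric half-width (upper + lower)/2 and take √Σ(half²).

Stack each dimension's contribution:
  +A: nom +19.580 → Σnom=19.580; wc +0.160/-0.280 → slack +0.160/-0.280; half-tol=0.220, Σhalf²=0.048400
  -B: nom -36.600 → Σnom=-17.020; wc +0.368/-0.390 → slack +0.528/-0.670; half-tol=0.379, Σhalf²=0.192041
  -C: nom -38.000 → Σnom=-55.020; wc +0.176/-0.176 → slack +0.704/-0.846; half-tol=0.176, Σhalf²=0.223017
Nominal = -55.020. Worst-case = [-55.020 - 0.846, -55.020 + 0.704] = [-55.866, -54.316]. RSS = √0.223017 = 0.472.

nominal=-55.020 wc=[-55.866,-54.316] rss=0.472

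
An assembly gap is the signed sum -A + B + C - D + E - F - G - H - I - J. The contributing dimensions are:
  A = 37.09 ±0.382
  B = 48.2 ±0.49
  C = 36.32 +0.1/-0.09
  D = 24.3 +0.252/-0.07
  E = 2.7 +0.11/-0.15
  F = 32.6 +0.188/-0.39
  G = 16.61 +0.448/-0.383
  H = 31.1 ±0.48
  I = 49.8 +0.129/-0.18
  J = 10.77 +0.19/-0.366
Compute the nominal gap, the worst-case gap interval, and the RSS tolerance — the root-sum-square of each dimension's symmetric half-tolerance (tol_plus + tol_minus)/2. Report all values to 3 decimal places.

Stack each dimension's contribution:
  -A: nom -37.090 → Σnom=-37.090; wc +0.382/-0.382 → slack +0.382/-0.382; half-tol=0.382, Σhalf²=0.145924
  +B: nom +48.200 → Σnom=11.110; wc +0.490/-0.490 → slack +0.872/-0.872; half-tol=0.490, Σhalf²=0.386024
  +C: nom +36.320 → Σnom=47.430; wc +0.100/-0.090 → slack +0.972/-0.962; half-tol=0.095, Σhalf²=0.395049
  -D: nom -24.300 → Σnom=23.130; wc +0.070/-0.252 → slack +1.042/-1.214; half-tol=0.161, Σhalf²=0.420970
  +E: nom +2.700 → Σnom=25.830; wc +0.110/-0.150 → slack +1.152/-1.364; half-tol=0.130, Σhalf²=0.437870
  -F: nom -32.600 → Σnom=-6.770; wc +0.390/-0.188 → slack +1.542/-1.552; half-tol=0.289, Σhalf²=0.521391
  -G: nom -16.610 → Σnom=-23.380; wc +0.383/-0.448 → slack +1.925/-2.000; half-tol=0.415, Σhalf²=0.694031
  -H: nom -31.100 → Σnom=-54.480; wc +0.480/-0.480 → slack +2.405/-2.480; half-tol=0.480, Σhalf²=0.924431
  -I: nom -49.800 → Σnom=-104.280; wc +0.180/-0.129 → slack +2.585/-2.609; half-tol=0.154, Σhalf²=0.948302
  -J: nom -10.770 → Σnom=-115.050; wc +0.366/-0.190 → slack +2.951/-2.799; half-tol=0.278, Σhalf²=1.025586
Nominal = -115.050. Worst-case = [-115.050 - 2.799, -115.050 + 2.951] = [-117.849, -112.099]. RSS = √1.025586 = 1.013.

nominal=-115.050 wc=[-117.849,-112.099] rss=1.013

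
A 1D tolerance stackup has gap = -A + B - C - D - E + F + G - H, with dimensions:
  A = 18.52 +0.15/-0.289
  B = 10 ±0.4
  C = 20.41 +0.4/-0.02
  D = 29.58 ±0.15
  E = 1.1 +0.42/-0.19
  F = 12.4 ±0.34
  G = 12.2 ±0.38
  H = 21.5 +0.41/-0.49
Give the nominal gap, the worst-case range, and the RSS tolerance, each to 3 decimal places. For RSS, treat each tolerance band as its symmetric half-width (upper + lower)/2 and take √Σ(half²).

nominal=-56.510 wc=[-59.160,-54.251] rss=0.911

Stack each dimension's contribution:
  -A: nom -18.520 → Σnom=-18.520; wc +0.289/-0.150 → slack +0.289/-0.150; half-tol=0.219, Σhalf²=0.048180
  +B: nom +10.000 → Σnom=-8.520; wc +0.400/-0.400 → slack +0.689/-0.550; half-tol=0.400, Σhalf²=0.208180
  -C: nom -20.410 → Σnom=-28.930; wc +0.020/-0.400 → slack +0.709/-0.950; half-tol=0.210, Σhalf²=0.252280
  -D: nom -29.580 → Σnom=-58.510; wc +0.150/-0.150 → slack +0.859/-1.100; half-tol=0.150, Σhalf²=0.274780
  -E: nom -1.100 → Σnom=-59.610; wc +0.190/-0.420 → slack +1.049/-1.520; half-tol=0.305, Σhalf²=0.367805
  +F: nom +12.400 → Σnom=-47.210; wc +0.340/-0.340 → slack +1.389/-1.860; half-tol=0.340, Σhalf²=0.483405
  +G: nom +12.200 → Σnom=-35.010; wc +0.380/-0.380 → slack +1.769/-2.240; half-tol=0.380, Σhalf²=0.627805
  -H: nom -21.500 → Σnom=-56.510; wc +0.490/-0.410 → slack +2.259/-2.650; half-tol=0.450, Σhalf²=0.830305
Nominal = -56.510. Worst-case = [-56.510 - 2.650, -56.510 + 2.259] = [-59.160, -54.251]. RSS = √0.830305 = 0.911.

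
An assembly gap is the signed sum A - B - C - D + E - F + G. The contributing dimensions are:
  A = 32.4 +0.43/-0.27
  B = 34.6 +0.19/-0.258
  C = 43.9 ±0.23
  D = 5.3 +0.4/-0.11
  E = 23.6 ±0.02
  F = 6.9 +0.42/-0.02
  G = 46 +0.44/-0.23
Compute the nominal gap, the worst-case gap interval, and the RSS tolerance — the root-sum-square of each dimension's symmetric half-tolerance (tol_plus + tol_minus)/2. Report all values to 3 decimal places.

nominal=11.300 wc=[9.540,12.808] rss=0.672

Stack each dimension's contribution:
  +A: nom +32.400 → Σnom=32.400; wc +0.430/-0.270 → slack +0.430/-0.270; half-tol=0.350, Σhalf²=0.122500
  -B: nom -34.600 → Σnom=-2.200; wc +0.258/-0.190 → slack +0.688/-0.460; half-tol=0.224, Σhalf²=0.172676
  -C: nom -43.900 → Σnom=-46.100; wc +0.230/-0.230 → slack +0.918/-0.690; half-tol=0.230, Σhalf²=0.225576
  -D: nom -5.300 → Σnom=-51.400; wc +0.110/-0.400 → slack +1.028/-1.090; half-tol=0.255, Σhalf²=0.290601
  +E: nom +23.600 → Σnom=-27.800; wc +0.020/-0.020 → slack +1.048/-1.110; half-tol=0.020, Σhalf²=0.291001
  -F: nom -6.900 → Σnom=-34.700; wc +0.020/-0.420 → slack +1.068/-1.530; half-tol=0.220, Σhalf²=0.339401
  +G: nom +46.000 → Σnom=11.300; wc +0.440/-0.230 → slack +1.508/-1.760; half-tol=0.335, Σhalf²=0.451626
Nominal = 11.300. Worst-case = [11.300 - 1.760, 11.300 + 1.508] = [9.540, 12.808]. RSS = √0.451626 = 0.672.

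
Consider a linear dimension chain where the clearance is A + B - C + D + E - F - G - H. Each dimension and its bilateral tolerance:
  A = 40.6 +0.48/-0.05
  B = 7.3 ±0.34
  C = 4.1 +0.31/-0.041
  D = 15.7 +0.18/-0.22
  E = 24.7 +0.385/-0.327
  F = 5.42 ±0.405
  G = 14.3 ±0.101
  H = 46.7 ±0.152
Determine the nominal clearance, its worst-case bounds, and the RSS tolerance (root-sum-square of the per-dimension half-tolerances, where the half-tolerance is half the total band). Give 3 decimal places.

Stack each dimension's contribution:
  +A: nom +40.600 → Σnom=40.600; wc +0.480/-0.050 → slack +0.480/-0.050; half-tol=0.265, Σhalf²=0.070225
  +B: nom +7.300 → Σnom=47.900; wc +0.340/-0.340 → slack +0.820/-0.390; half-tol=0.340, Σhalf²=0.185825
  -C: nom -4.100 → Σnom=43.800; wc +0.041/-0.310 → slack +0.861/-0.700; half-tol=0.175, Σhalf²=0.216625
  +D: nom +15.700 → Σnom=59.500; wc +0.180/-0.220 → slack +1.041/-0.920; half-tol=0.200, Σhalf²=0.256625
  +E: nom +24.700 → Σnom=84.200; wc +0.385/-0.327 → slack +1.426/-1.247; half-tol=0.356, Σhalf²=0.383361
  -F: nom -5.420 → Σnom=78.780; wc +0.405/-0.405 → slack +1.831/-1.652; half-tol=0.405, Σhalf²=0.547386
  -G: nom -14.300 → Σnom=64.480; wc +0.101/-0.101 → slack +1.932/-1.753; half-tol=0.101, Σhalf²=0.557587
  -H: nom -46.700 → Σnom=17.780; wc +0.152/-0.152 → slack +2.084/-1.905; half-tol=0.152, Σhalf²=0.580691
Nominal = 17.780. Worst-case = [17.780 - 1.905, 17.780 + 2.084] = [15.875, 19.864]. RSS = √0.580691 = 0.762.

nominal=17.780 wc=[15.875,19.864] rss=0.762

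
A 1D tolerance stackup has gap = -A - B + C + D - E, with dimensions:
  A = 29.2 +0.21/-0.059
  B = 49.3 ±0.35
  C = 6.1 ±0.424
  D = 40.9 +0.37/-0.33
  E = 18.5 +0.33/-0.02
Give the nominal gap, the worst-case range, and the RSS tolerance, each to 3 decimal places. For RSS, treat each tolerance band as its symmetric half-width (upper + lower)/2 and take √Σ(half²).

nominal=-50.000 wc=[-51.644,-48.777] rss=0.688

Stack each dimension's contribution:
  -A: nom -29.200 → Σnom=-29.200; wc +0.059/-0.210 → slack +0.059/-0.210; half-tol=0.135, Σhalf²=0.018090
  -B: nom -49.300 → Σnom=-78.500; wc +0.350/-0.350 → slack +0.409/-0.560; half-tol=0.350, Σhalf²=0.140590
  +C: nom +6.100 → Σnom=-72.400; wc +0.424/-0.424 → slack +0.833/-0.984; half-tol=0.424, Σhalf²=0.320366
  +D: nom +40.900 → Σnom=-31.500; wc +0.370/-0.330 → slack +1.203/-1.314; half-tol=0.350, Σhalf²=0.442866
  -E: nom -18.500 → Σnom=-50.000; wc +0.020/-0.330 → slack +1.223/-1.644; half-tol=0.175, Σhalf²=0.473491
Nominal = -50.000. Worst-case = [-50.000 - 1.644, -50.000 + 1.223] = [-51.644, -48.777]. RSS = √0.473491 = 0.688.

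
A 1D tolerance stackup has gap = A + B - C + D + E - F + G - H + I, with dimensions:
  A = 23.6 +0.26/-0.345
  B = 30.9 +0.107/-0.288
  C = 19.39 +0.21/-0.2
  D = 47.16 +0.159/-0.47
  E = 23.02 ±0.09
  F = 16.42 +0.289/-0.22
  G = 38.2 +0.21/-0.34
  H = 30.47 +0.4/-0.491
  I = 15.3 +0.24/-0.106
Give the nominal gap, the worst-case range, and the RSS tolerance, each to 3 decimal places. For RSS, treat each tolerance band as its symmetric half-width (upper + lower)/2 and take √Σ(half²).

Stack each dimension's contribution:
  +A: nom +23.600 → Σnom=23.600; wc +0.260/-0.345 → slack +0.260/-0.345; half-tol=0.302, Σhalf²=0.091506
  +B: nom +30.900 → Σnom=54.500; wc +0.107/-0.288 → slack +0.367/-0.633; half-tol=0.197, Σhalf²=0.130512
  -C: nom -19.390 → Σnom=35.110; wc +0.200/-0.210 → slack +0.567/-0.843; half-tol=0.205, Σhalf²=0.172537
  +D: nom +47.160 → Σnom=82.270; wc +0.159/-0.470 → slack +0.726/-1.313; half-tol=0.315, Σhalf²=0.271448
  +E: nom +23.020 → Σnom=105.290; wc +0.090/-0.090 → slack +0.816/-1.403; half-tol=0.090, Σhalf²=0.279548
  -F: nom -16.420 → Σnom=88.870; wc +0.220/-0.289 → slack +1.036/-1.692; half-tol=0.255, Σhalf²=0.344318
  +G: nom +38.200 → Σnom=127.070; wc +0.210/-0.340 → slack +1.246/-2.032; half-tol=0.275, Σhalf²=0.419943
  -H: nom -30.470 → Σnom=96.600; wc +0.491/-0.400 → slack +1.737/-2.432; half-tol=0.446, Σhalf²=0.618413
  +I: nom +15.300 → Σnom=111.900; wc +0.240/-0.106 → slack +1.977/-2.538; half-tol=0.173, Σhalf²=0.648342
Nominal = 111.900. Worst-case = [111.900 - 2.538, 111.900 + 1.977] = [109.362, 113.877]. RSS = √0.648342 = 0.805.

nominal=111.900 wc=[109.362,113.877] rss=0.805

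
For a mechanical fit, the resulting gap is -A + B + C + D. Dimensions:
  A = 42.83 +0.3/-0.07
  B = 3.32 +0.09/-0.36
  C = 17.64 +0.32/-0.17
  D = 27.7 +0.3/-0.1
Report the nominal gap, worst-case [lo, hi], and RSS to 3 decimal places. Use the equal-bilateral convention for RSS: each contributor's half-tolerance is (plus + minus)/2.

Stack each dimension's contribution:
  -A: nom -42.830 → Σnom=-42.830; wc +0.070/-0.300 → slack +0.070/-0.300; half-tol=0.185, Σhalf²=0.034225
  +B: nom +3.320 → Σnom=-39.510; wc +0.090/-0.360 → slack +0.160/-0.660; half-tol=0.225, Σhalf²=0.084850
  +C: nom +17.640 → Σnom=-21.870; wc +0.320/-0.170 → slack +0.480/-0.830; half-tol=0.245, Σhalf²=0.144875
  +D: nom +27.700 → Σnom=5.830; wc +0.300/-0.100 → slack +0.780/-0.930; half-tol=0.200, Σhalf²=0.184875
Nominal = 5.830. Worst-case = [5.830 - 0.930, 5.830 + 0.780] = [4.900, 6.610]. RSS = √0.184875 = 0.430.

nominal=5.830 wc=[4.900,6.610] rss=0.430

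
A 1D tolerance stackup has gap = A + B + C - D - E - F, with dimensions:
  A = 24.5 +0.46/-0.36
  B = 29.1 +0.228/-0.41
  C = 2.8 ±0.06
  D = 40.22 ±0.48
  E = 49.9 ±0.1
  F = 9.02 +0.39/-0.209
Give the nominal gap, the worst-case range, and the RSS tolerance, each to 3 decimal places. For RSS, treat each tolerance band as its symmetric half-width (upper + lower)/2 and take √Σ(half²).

Stack each dimension's contribution:
  +A: nom +24.500 → Σnom=24.500; wc +0.460/-0.360 → slack +0.460/-0.360; half-tol=0.410, Σhalf²=0.168100
  +B: nom +29.100 → Σnom=53.600; wc +0.228/-0.410 → slack +0.688/-0.770; half-tol=0.319, Σhalf²=0.269861
  +C: nom +2.800 → Σnom=56.400; wc +0.060/-0.060 → slack +0.748/-0.830; half-tol=0.060, Σhalf²=0.273461
  -D: nom -40.220 → Σnom=16.180; wc +0.480/-0.480 → slack +1.228/-1.310; half-tol=0.480, Σhalf²=0.503861
  -E: nom -49.900 → Σnom=-33.720; wc +0.100/-0.100 → slack +1.328/-1.410; half-tol=0.100, Σhalf²=0.513861
  -F: nom -9.020 → Σnom=-42.740; wc +0.209/-0.390 → slack +1.537/-1.800; half-tol=0.299, Σhalf²=0.603561
Nominal = -42.740. Worst-case = [-42.740 - 1.800, -42.740 + 1.537] = [-44.540, -41.203]. RSS = √0.603561 = 0.777.

nominal=-42.740 wc=[-44.540,-41.203] rss=0.777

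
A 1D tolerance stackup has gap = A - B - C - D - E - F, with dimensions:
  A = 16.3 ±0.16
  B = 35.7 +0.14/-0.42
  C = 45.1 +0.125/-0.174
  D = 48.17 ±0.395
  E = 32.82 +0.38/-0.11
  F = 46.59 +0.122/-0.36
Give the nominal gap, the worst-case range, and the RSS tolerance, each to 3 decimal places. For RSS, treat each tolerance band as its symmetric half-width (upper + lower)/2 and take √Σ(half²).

nominal=-192.080 wc=[-193.402,-190.461] rss=0.633

Stack each dimension's contribution:
  +A: nom +16.300 → Σnom=16.300; wc +0.160/-0.160 → slack +0.160/-0.160; half-tol=0.160, Σhalf²=0.025600
  -B: nom -35.700 → Σnom=-19.400; wc +0.420/-0.140 → slack +0.580/-0.300; half-tol=0.280, Σhalf²=0.104000
  -C: nom -45.100 → Σnom=-64.500; wc +0.174/-0.125 → slack +0.754/-0.425; half-tol=0.149, Σhalf²=0.126350
  -D: nom -48.170 → Σnom=-112.670; wc +0.395/-0.395 → slack +1.149/-0.820; half-tol=0.395, Σhalf²=0.282375
  -E: nom -32.820 → Σnom=-145.490; wc +0.110/-0.380 → slack +1.259/-1.200; half-tol=0.245, Σhalf²=0.342400
  -F: nom -46.590 → Σnom=-192.080; wc +0.360/-0.122 → slack +1.619/-1.322; half-tol=0.241, Σhalf²=0.400481
Nominal = -192.080. Worst-case = [-192.080 - 1.322, -192.080 + 1.619] = [-193.402, -190.461]. RSS = √0.400481 = 0.633.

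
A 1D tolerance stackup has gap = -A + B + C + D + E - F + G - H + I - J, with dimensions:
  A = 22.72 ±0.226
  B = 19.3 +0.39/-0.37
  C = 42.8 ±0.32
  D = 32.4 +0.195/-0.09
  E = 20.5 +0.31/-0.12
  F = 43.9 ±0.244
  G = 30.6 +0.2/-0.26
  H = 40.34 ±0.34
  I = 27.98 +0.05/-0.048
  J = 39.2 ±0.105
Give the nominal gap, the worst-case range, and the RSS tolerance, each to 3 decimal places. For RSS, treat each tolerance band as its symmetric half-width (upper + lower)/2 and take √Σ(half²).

Stack each dimension's contribution:
  -A: nom -22.720 → Σnom=-22.720; wc +0.226/-0.226 → slack +0.226/-0.226; half-tol=0.226, Σhalf²=0.051076
  +B: nom +19.300 → Σnom=-3.420; wc +0.390/-0.370 → slack +0.616/-0.596; half-tol=0.380, Σhalf²=0.195476
  +C: nom +42.800 → Σnom=39.380; wc +0.320/-0.320 → slack +0.936/-0.916; half-tol=0.320, Σhalf²=0.297876
  +D: nom +32.400 → Σnom=71.780; wc +0.195/-0.090 → slack +1.131/-1.006; half-tol=0.143, Σhalf²=0.318182
  +E: nom +20.500 → Σnom=92.280; wc +0.310/-0.120 → slack +1.441/-1.126; half-tol=0.215, Σhalf²=0.364407
  -F: nom -43.900 → Σnom=48.380; wc +0.244/-0.244 → slack +1.685/-1.370; half-tol=0.244, Σhalf²=0.423943
  +G: nom +30.600 → Σnom=78.980; wc +0.200/-0.260 → slack +1.885/-1.630; half-tol=0.230, Σhalf²=0.476843
  -H: nom -40.340 → Σnom=38.640; wc +0.340/-0.340 → slack +2.225/-1.970; half-tol=0.340, Σhalf²=0.592443
  +I: nom +27.980 → Σnom=66.620; wc +0.050/-0.048 → slack +2.275/-2.018; half-tol=0.049, Σhalf²=0.594844
  -J: nom -39.200 → Σnom=27.420; wc +0.105/-0.105 → slack +2.380/-2.123; half-tol=0.105, Σhalf²=0.605869
Nominal = 27.420. Worst-case = [27.420 - 2.123, 27.420 + 2.380] = [25.297, 29.800]. RSS = √0.605869 = 0.778.

nominal=27.420 wc=[25.297,29.800] rss=0.778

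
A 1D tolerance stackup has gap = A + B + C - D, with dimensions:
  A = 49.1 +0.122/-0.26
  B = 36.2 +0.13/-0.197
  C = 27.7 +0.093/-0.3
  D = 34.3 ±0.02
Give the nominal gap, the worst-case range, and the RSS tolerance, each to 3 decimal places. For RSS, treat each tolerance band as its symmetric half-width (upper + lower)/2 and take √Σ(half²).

nominal=78.700 wc=[77.923,79.065] rss=0.320

Stack each dimension's contribution:
  +A: nom +49.100 → Σnom=49.100; wc +0.122/-0.260 → slack +0.122/-0.260; half-tol=0.191, Σhalf²=0.036481
  +B: nom +36.200 → Σnom=85.300; wc +0.130/-0.197 → slack +0.252/-0.457; half-tol=0.164, Σhalf²=0.063213
  +C: nom +27.700 → Σnom=113.000; wc +0.093/-0.300 → slack +0.345/-0.757; half-tol=0.197, Σhalf²=0.101825
  -D: nom -34.300 → Σnom=78.700; wc +0.020/-0.020 → slack +0.365/-0.777; half-tol=0.020, Σhalf²=0.102225
Nominal = 78.700. Worst-case = [78.700 - 0.777, 78.700 + 0.365] = [77.923, 79.065]. RSS = √0.102225 = 0.320.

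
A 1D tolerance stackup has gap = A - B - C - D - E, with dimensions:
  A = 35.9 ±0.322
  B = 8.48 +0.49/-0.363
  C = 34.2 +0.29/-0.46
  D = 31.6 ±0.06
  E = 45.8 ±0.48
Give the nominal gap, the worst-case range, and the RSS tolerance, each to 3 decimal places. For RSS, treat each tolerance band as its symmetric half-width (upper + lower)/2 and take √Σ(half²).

nominal=-84.180 wc=[-85.822,-82.495] rss=0.813

Stack each dimension's contribution:
  +A: nom +35.900 → Σnom=35.900; wc +0.322/-0.322 → slack +0.322/-0.322; half-tol=0.322, Σhalf²=0.103684
  -B: nom -8.480 → Σnom=27.420; wc +0.363/-0.490 → slack +0.685/-0.812; half-tol=0.426, Σhalf²=0.285586
  -C: nom -34.200 → Σnom=-6.780; wc +0.460/-0.290 → slack +1.145/-1.102; half-tol=0.375, Σhalf²=0.426211
  -D: nom -31.600 → Σnom=-38.380; wc +0.060/-0.060 → slack +1.205/-1.162; half-tol=0.060, Σhalf²=0.429811
  -E: nom -45.800 → Σnom=-84.180; wc +0.480/-0.480 → slack +1.685/-1.642; half-tol=0.480, Σhalf²=0.660211
Nominal = -84.180. Worst-case = [-84.180 - 1.642, -84.180 + 1.685] = [-85.822, -82.495]. RSS = √0.660211 = 0.813.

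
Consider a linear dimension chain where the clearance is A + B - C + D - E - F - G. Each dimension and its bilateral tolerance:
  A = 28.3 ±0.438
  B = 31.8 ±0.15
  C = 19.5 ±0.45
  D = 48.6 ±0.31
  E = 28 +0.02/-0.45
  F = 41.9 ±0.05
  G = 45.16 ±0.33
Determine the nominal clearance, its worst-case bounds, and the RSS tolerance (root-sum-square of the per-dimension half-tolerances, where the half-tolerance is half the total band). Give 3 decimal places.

nominal=-25.860 wc=[-27.608,-23.682] rss=0.824

Stack each dimension's contribution:
  +A: nom +28.300 → Σnom=28.300; wc +0.438/-0.438 → slack +0.438/-0.438; half-tol=0.438, Σhalf²=0.191844
  +B: nom +31.800 → Σnom=60.100; wc +0.150/-0.150 → slack +0.588/-0.588; half-tol=0.150, Σhalf²=0.214344
  -C: nom -19.500 → Σnom=40.600; wc +0.450/-0.450 → slack +1.038/-1.038; half-tol=0.450, Σhalf²=0.416844
  +D: nom +48.600 → Σnom=89.200; wc +0.310/-0.310 → slack +1.348/-1.348; half-tol=0.310, Σhalf²=0.512944
  -E: nom -28.000 → Σnom=61.200; wc +0.450/-0.020 → slack +1.798/-1.368; half-tol=0.235, Σhalf²=0.568169
  -F: nom -41.900 → Σnom=19.300; wc +0.050/-0.050 → slack +1.848/-1.418; half-tol=0.050, Σhalf²=0.570669
  -G: nom -45.160 → Σnom=-25.860; wc +0.330/-0.330 → slack +2.178/-1.748; half-tol=0.330, Σhalf²=0.679569
Nominal = -25.860. Worst-case = [-25.860 - 1.748, -25.860 + 2.178] = [-27.608, -23.682]. RSS = √0.679569 = 0.824.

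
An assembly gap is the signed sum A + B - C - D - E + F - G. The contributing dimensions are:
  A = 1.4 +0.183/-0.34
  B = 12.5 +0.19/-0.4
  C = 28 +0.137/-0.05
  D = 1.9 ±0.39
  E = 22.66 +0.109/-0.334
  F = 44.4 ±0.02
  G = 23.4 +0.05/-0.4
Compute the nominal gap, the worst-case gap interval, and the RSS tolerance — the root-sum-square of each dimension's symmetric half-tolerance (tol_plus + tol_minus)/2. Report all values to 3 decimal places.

Stack each dimension's contribution:
  +A: nom +1.400 → Σnom=1.400; wc +0.183/-0.340 → slack +0.183/-0.340; half-tol=0.262, Σhalf²=0.068382
  +B: nom +12.500 → Σnom=13.900; wc +0.190/-0.400 → slack +0.373/-0.740; half-tol=0.295, Σhalf²=0.155407
  -C: nom -28.000 → Σnom=-14.100; wc +0.050/-0.137 → slack +0.423/-0.877; half-tol=0.093, Σhalf²=0.164150
  -D: nom -1.900 → Σnom=-16.000; wc +0.390/-0.390 → slack +0.813/-1.267; half-tol=0.390, Σhalf²=0.316250
  -E: nom -22.660 → Σnom=-38.660; wc +0.334/-0.109 → slack +1.147/-1.376; half-tol=0.222, Σhalf²=0.365312
  +F: nom +44.400 → Σnom=5.740; wc +0.020/-0.020 → slack +1.167/-1.396; half-tol=0.020, Σhalf²=0.365712
  -G: nom -23.400 → Σnom=-17.660; wc +0.400/-0.050 → slack +1.567/-1.446; half-tol=0.225, Σhalf²=0.416337
Nominal = -17.660. Worst-case = [-17.660 - 1.446, -17.660 + 1.567] = [-19.106, -16.093]. RSS = √0.416337 = 0.645.

nominal=-17.660 wc=[-19.106,-16.093] rss=0.645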